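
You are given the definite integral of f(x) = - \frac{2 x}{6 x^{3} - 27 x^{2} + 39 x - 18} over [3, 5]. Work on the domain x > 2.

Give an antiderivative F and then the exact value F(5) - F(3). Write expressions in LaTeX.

Factor the denominator (3 \left(x - 2\right) \left(x - 1\right) \left(2 x - 3\right)) and decompose: f = \frac{4}{2 x - 3} - \frac{2}{3 \left(x - 1\right)} - \frac{4}{3 \left(x - 2\right)}; each piece integrates to a log, atan, or power term.
F(x) = - \frac{4 \log{\left(x - 2 \right)}}{3} + 2 \log{\left(x - \frac{3}{2} \right)} - \frac{2 \log{\left(x - 1 \right)}}{3} is an antiderivative of f.
Check: d/dx[- \frac{4 \log{\left(x - 2 \right)}}{3} + 2 \log{\left(x - \frac{3}{2} \right)} - \frac{2 \log{\left(x - 1 \right)}}{3}] = - \frac{2 x}{6 x^{3} - 27 x^{2} + 39 x - 18} = f(x).
F(5) = - \frac{4 \log{\left(3 \right)}}{3} - \frac{2 \log{\left(4 \right)}}{3} + 2 \log{\left(\frac{7}{2} \right)}; F(3) = - \frac{2 \log{\left(2 \right)}}{3} + 2 \log{\left(\frac{3}{2} \right)}.
Integral = F(5) - F(3) = - \frac{4 \log{\left(3 \right)}}{3} - \frac{2 \log{\left(4 \right)}}{3} - 2 \log{\left(\frac{3}{2} \right)} + \frac{2 \log{\left(2 \right)}}{3} + 2 \log{\left(\frac{7}{2} \right)}.

Antiderivative: F(x) = - \frac{4 \log{\left(x - 2 \right)}}{3} + 2 \log{\left(x - \frac{3}{2} \right)} - \frac{2 \log{\left(x - 1 \right)}}{3}; value = - \frac{4 \log{\left(3 \right)}}{3} - \frac{2 \log{\left(4 \right)}}{3} - 2 \log{\left(\frac{3}{2} \right)} + \frac{2 \log{\left(2 \right)}}{3} + 2 \log{\left(\frac{7}{2} \right)}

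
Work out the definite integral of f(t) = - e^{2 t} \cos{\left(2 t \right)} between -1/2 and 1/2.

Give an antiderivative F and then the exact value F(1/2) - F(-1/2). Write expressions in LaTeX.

A candidate is checked by its d/dt: the result must match f(t).
F(t) = - \frac{e^{2 t} \sin{\left(2 t \right)}}{4} - \frac{e^{2 t} \cos{\left(2 t \right)}}{4} is an antiderivative of f.
Check: d/dt[- \frac{e^{2 t} \sin{\left(2 t \right)}}{4} - \frac{e^{2 t} \cos{\left(2 t \right)}}{4}] = - e^{2 t} \cos{\left(2 t \right)} = f(t).
F(1/2) = - \frac{e \sin{\left(1 \right)}}{4} - \frac{e \cos{\left(1 \right)}}{4}; F(-1/2) = - \frac{\cos{\left(1 \right)}}{4 e} + \frac{\sin{\left(1 \right)}}{4 e}.
Integral = F(1/2) - F(-1/2) = - \frac{e \sin{\left(1 \right)}}{4} - \frac{e \cos{\left(1 \right)}}{4} - \frac{\sin{\left(1 \right)}}{4 e} + \frac{\cos{\left(1 \right)}}{4 e}.

Antiderivative: F(t) = - \frac{e^{2 t} \sin{\left(2 t \right)}}{4} - \frac{e^{2 t} \cos{\left(2 t \right)}}{4}; value = - \frac{e \sin{\left(1 \right)}}{4} - \frac{e \cos{\left(1 \right)}}{4} - \frac{\sin{\left(1 \right)}}{4 e} + \frac{\cos{\left(1 \right)}}{4 e}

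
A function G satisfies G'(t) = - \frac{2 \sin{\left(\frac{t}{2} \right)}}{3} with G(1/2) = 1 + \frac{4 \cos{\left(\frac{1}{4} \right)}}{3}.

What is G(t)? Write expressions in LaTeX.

A candidate passes only if d/dt[G] lands on the given G'(t) exactly.
A general antiderivative is \frac{4 \cos{\left(\frac{t}{2} \right)}}{3} + C.
The condition gives C = 1 + \frac{4 \cos{\left(\frac{1}{4} \right)}}{3} - (\frac{4 \cos{\left(\frac{1}{4} \right)}}{3}) = 1.
So G(t) = \frac{4 \cos{\left(\frac{t}{2} \right)}}{3} + 1.
Check: d/dt[\frac{4 \cos{\left(\frac{t}{2} \right)}}{3} + 1] = - \frac{2 \sin{\left(\frac{t}{2} \right)}}{3} = G'(t).

G(t) = \frac{4 \cos{\left(\frac{t}{2} \right)}}{3} + 1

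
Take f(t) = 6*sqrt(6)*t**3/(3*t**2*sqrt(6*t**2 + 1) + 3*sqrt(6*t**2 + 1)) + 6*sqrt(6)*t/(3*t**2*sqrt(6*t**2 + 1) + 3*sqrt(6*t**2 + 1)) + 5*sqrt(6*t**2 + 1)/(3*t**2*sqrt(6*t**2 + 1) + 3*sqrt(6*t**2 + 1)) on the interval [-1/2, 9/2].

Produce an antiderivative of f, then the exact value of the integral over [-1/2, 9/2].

Integrate term by term and add the pieces.
F(t) = (sqrt(6)*sqrt(6*t**2 + 1) + 5*atan(t))/3 is an antiderivative of f.
Check: d/dt[(sqrt(6)*sqrt(6*t**2 + 1) + 5*atan(t))/3] = (6*sqrt(6)*t**3 + 6*sqrt(6)*t + 5*sqrt(6*t**2 + 1))/(3*t**2*sqrt(6*t**2 + 1) + 3*sqrt(6*t**2 + 1)), which equals f(t).
F(9/2) = 5*atan(9/2)/3 + 7*sqrt(15)/3; F(-1/2) = -5*atan(1/2)/3 + sqrt(15)/3.
Integral = F(9/2) - F(-1/2) = 5*atan(1/2)/3 + 5*atan(9/2)/3 + 2*sqrt(15).

Antiderivative: F(t) = (sqrt(6)*sqrt(6*t**2 + 1) + 5*atan(t))/3; value = 5*atan(1/2)/3 + 5*atan(9/2)/3 + 2*sqrt(15)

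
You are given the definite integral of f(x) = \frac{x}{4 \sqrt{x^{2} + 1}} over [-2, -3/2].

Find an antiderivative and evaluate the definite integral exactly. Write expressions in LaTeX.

Antiderivative: F(x) = \frac{\sqrt{x^{2} + 1}}{4}; value = - \frac{\sqrt{5}}{4} + \frac{\sqrt{13}}{8}

f matches the chain-rule pattern g'(h)*h' with inner function h(x) = x^{2} + 1; substituting u = h(x) collapses the integral.
F(x) = \frac{\sqrt{x^{2} + 1}}{4} is an antiderivative of f.
Check: d/dx[\frac{\sqrt{x^{2} + 1}}{4}] = \frac{x}{4 \sqrt{x^{2} + 1}} = f(x).
F(-3/2) = \frac{\sqrt{13}}{8}; F(-2) = \frac{\sqrt{5}}{4}.
Integral = F(-3/2) - F(-2) = - \frac{\sqrt{5}}{4} + \frac{\sqrt{13}}{8}.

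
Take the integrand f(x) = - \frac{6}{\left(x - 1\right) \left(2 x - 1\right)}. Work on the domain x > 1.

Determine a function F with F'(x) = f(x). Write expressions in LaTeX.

Factor the denominator (\left(x - 1\right) \left(2 x - 1\right)) and decompose: f = \frac{12}{2 x - 1} - \frac{6}{x - 1}; each piece integrates to a log, atan, or power term.
Check: d/dx[- 6 \log{\left(x - 1 \right)} + 6 \log{\left(x - \frac{1}{2} \right)}] = - \frac{6}{2 x^{2} - 3 x + 1}, which equals f(x).

An antiderivative is F(x) = - 6 \log{\left(x - 1 \right)} + 6 \log{\left(x - \frac{1}{2} \right)}.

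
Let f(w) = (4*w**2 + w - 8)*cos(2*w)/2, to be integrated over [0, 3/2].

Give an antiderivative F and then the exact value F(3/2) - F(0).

Antiderivative: F(w) = (8*w**2*sin(2*w) + 2*w*sin(2*w) + 8*w*cos(2*w) - 20*sin(2*w) + cos(2*w))/8; value = 13*cos(3)/8 - 1/8 + sin(3)/8

A candidate is checked by its d/dw: the result must match f(w).
F(w) = (8*w**2*sin(2*w) + 2*w*sin(2*w) + 8*w*cos(2*w) - 20*sin(2*w) + cos(2*w))/8 is an antiderivative of f.
Check: d/dw[(8*w**2*sin(2*w) + 2*w*sin(2*w) + 8*w*cos(2*w) - 20*sin(2*w) + cos(2*w))/8] = 2*w**2*cos(2*w) + w*cos(2*w)/2 - 4*cos(2*w), which equals f(w).
F(3/2) = 13*cos(3)/8 + sin(3)/8; F(0) = 1/8.
Integral = F(3/2) - F(0) = 13*cos(3)/8 - 1/8 + sin(3)/8.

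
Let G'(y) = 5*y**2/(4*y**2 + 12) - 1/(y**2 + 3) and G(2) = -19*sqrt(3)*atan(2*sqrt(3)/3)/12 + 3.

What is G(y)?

G(y) = (15*y - 19*sqrt(3)*atan(sqrt(3)*y/3) + 6)/12

Integrate term by term and add the pieces.
A general antiderivative is 5*y/4 - 19*sqrt(3)*atan(sqrt(3)*y/3)/12 + C.
The condition gives C = -19*sqrt(3)*atan(2*sqrt(3)/3)/12 + 3 - (-19*sqrt(3)*atan(2*sqrt(3)/3)/12 + 5/2) = 1/2.
So G(y) = (15*y - 19*sqrt(3)*atan(sqrt(3)*y/3) + 6)/12.
Check: d/dy[(15*y - 19*sqrt(3)*atan(sqrt(3)*y/3) + 6)/12] = (5*y**2 - 4)/(4*y**2 + 12), which equals G'(y).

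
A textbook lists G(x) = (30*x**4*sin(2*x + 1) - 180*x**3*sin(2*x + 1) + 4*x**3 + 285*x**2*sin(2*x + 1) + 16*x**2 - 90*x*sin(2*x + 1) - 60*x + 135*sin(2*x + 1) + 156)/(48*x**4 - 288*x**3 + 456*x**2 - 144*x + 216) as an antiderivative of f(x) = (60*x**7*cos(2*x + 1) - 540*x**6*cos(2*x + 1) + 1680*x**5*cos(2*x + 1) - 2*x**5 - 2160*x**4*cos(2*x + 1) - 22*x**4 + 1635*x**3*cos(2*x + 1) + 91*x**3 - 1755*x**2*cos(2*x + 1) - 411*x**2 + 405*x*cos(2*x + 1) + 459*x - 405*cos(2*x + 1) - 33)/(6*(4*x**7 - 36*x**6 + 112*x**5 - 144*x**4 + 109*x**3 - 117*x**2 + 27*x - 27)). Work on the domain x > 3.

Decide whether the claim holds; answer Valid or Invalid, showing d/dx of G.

d/dx[G] = (60*x**7*cos(2*x + 1) - 540*x**6*cos(2*x + 1) + 1680*x**5*cos(2*x + 1) - 4*x**5 - 2160*x**4*cos(2*x + 1) - 44*x**4 + 1635*x**3*cos(2*x + 1) + 182*x**3 - 1755*x**2*cos(2*x + 1) - 822*x**2 + 405*x*cos(2*x + 1) + 918*x - 405*cos(2*x + 1) - 66)/(48*x**7 - 432*x**6 + 1344*x**5 - 1728*x**4 + 1308*x**3 - 1404*x**2 + 324*x - 324)
d/dx[G] - f(x) = -5*cos(2*x + 1)/4 != 0.

Invalid: d/dx[G] - f = -5*cos(2*x + 1)/4, which is not 0.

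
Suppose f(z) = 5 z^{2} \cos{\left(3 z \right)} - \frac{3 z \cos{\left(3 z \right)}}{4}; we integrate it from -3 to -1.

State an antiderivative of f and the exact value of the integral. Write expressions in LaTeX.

Integrate term by term and add the pieces.
F(z) = \frac{180 z^{2} \sin{\left(3 z \right)} - 27 z \sin{\left(3 z \right)} + 120 z \cos{\left(3 z \right)} - 40 \sin{\left(3 z \right)} - 9 \cos{\left(3 z \right)}}{108} is an antiderivative of f.
Check: d/dz[\frac{180 z^{2} \sin{\left(3 z \right)} - 27 z \sin{\left(3 z \right)} + 120 z \cos{\left(3 z \right)} - 40 \sin{\left(3 z \right)} - 9 \cos{\left(3 z \right)}}{108}] = 5 z^{2} \cos{\left(3 z \right)} - \frac{3 z \cos{\left(3 z \right)}}{4} = f(z).
F(-1) = - \frac{167 \sin{\left(3 \right)}}{108} - \frac{43 \cos{\left(3 \right)}}{36}; F(-3) = - \frac{1661 \sin{\left(9 \right)}}{108} - \frac{41 \cos{\left(9 \right)}}{12}.
Integral = F(-1) - F(-3) = \frac{41 \cos{\left(9 \right)}}{12} - \frac{167 \sin{\left(3 \right)}}{108} - \frac{43 \cos{\left(3 \right)}}{36} + \frac{1661 \sin{\left(9 \right)}}{108}.

Antiderivative: F(z) = \frac{180 z^{2} \sin{\left(3 z \right)} - 27 z \sin{\left(3 z \right)} + 120 z \cos{\left(3 z \right)} - 40 \sin{\left(3 z \right)} - 9 \cos{\left(3 z \right)}}{108}; value = \frac{41 \cos{\left(9 \right)}}{12} - \frac{167 \sin{\left(3 \right)}}{108} - \frac{43 \cos{\left(3 \right)}}{36} + \frac{1661 \sin{\left(9 \right)}}{108}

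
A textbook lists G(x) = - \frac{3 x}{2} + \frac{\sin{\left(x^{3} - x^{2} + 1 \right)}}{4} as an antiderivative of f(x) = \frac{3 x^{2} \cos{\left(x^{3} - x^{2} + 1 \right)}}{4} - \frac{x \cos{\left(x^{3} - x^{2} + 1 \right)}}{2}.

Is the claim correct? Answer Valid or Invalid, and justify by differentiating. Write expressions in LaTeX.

d/dx[G] = \frac{3 x^{2} \cos{\left(x^{3} - x^{2} + 1 \right)}}{4} - \frac{x \cos{\left(x^{3} - x^{2} + 1 \right)}}{2} - \frac{3}{2}
d/dx[G] - f(x) = - \frac{3}{2} != 0.

Invalid: d/dx[G] - f = - \frac{3}{2}, which is not 0.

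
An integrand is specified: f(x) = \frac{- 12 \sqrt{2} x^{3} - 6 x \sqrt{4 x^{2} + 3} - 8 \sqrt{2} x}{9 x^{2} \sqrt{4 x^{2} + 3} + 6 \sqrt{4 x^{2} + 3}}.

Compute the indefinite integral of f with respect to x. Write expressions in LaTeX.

F(x) = \frac{- \sqrt{2} \sqrt{4 x^{2} + 3} - \log{\left(\frac{3 x^{2}}{2} + 1 \right)}}{3} + C

Recover f(x) by differentiating a candidate F(x); any mismatch rules it out.
Check: d/dx[\frac{- \sqrt{2} \sqrt{4 x^{2} + 3} - \log{\left(\frac{3 x^{2}}{2} + 1 \right)}}{3}] = \frac{- 12 \sqrt{2} x^{3} - 6 x \sqrt{4 x^{2} + 3} - 8 \sqrt{2} x}{9 x^{2} \sqrt{4 x^{2} + 3} + 6 \sqrt{4 x^{2} + 3}} = f(x).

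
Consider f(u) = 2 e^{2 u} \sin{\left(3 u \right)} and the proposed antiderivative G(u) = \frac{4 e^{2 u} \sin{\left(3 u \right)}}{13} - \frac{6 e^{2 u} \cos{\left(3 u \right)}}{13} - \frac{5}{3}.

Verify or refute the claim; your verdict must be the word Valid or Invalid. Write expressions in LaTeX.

d/du[G] = 2 e^{2 u} \sin{\left(3 u \right)}
This equals f(u) exactly, so the claim holds.

Valid - differentiating G returns exactly f.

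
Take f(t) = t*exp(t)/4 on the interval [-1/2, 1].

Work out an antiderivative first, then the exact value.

Antiderivative: F(t) = (t - 1)*exp(t)/4; value = 3*exp(-1/2)/8

Recognize the product-rule pattern: f = u'v + uv' with u = t/4 - 1/4, v = exp(t), so integration by parts undoes it.
F(t) = (t - 1)*exp(t)/4 is an antiderivative of f.
Check: d/dt[(t - 1)*exp(t)/4] = t*exp(t)/4 = f(t).
F(1) = 0; F(-1/2) = -3*exp(-1/2)/8.
Integral = F(1) - F(-1/2) = 3*exp(-1/2)/8.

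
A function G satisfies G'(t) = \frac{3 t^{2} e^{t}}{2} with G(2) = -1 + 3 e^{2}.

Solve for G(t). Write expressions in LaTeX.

G'(t) has the shape u'v + uv' for u = \frac{3 t^{2}}{2} - 3 t + 3 and v = e^{t} — it is the derivative of the product u*v.
A general antiderivative is \frac{\left(3 t^{2} - 6 t + 6\right) e^{t}}{2} + C.
The condition gives C = -1 + 3 e^{2} - (3 e^{2}) = -1.
So G(t) = \frac{3 t^{2} e^{t}}{2} - 3 t e^{t} + 3 e^{t} - 1.
Check: d/dt[\frac{3 t^{2} e^{t}}{2} - 3 t e^{t} + 3 e^{t} - 1] = \frac{3 t^{2} e^{t}}{2} = G'(t).

G(t) = \frac{3 t^{2} e^{t}}{2} - 3 t e^{t} + 3 e^{t} - 1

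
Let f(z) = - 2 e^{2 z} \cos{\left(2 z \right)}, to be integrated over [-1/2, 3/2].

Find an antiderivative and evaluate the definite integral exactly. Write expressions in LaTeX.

Recover f(z) by differentiating a candidate F(z); any mismatch rules it out.
F(z) = \frac{\left(- \sin{\left(2 z \right)} - \cos{\left(2 z \right)}\right) e^{2 z}}{2} is an antiderivative of f.
Check: d/dz[\frac{\left(- \sin{\left(2 z \right)} - \cos{\left(2 z \right)}\right) e^{2 z}}{2}] = - 2 e^{2 z} \cos{\left(2 z \right)} = f(z).
F(3/2) = - \frac{e^{3} \sin{\left(3 \right)}}{2} - \frac{e^{3} \cos{\left(3 \right)}}{2}; F(-1/2) = - \frac{\cos{\left(1 \right)}}{2 e} + \frac{\sin{\left(1 \right)}}{2 e}.
Integral = F(3/2) - F(-1/2) = - \frac{e^{3} \sin{\left(3 \right)}}{2} - \frac{\sin{\left(1 \right)}}{2 e} + \frac{\cos{\left(1 \right)}}{2 e} - \frac{e^{3} \cos{\left(3 \right)}}{2}.

Antiderivative: F(z) = \frac{\left(- \sin{\left(2 z \right)} - \cos{\left(2 z \right)}\right) e^{2 z}}{2}; value = - \frac{e^{3} \sin{\left(3 \right)}}{2} - \frac{\sin{\left(1 \right)}}{2 e} + \frac{\cos{\left(1 \right)}}{2 e} - \frac{e^{3} \cos{\left(3 \right)}}{2}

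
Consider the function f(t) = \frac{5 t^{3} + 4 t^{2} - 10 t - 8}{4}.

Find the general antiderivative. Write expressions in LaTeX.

Any candidate F(t) must reproduce f(t) exactly when differentiated.
Check: d/dt[\frac{5 t^{4}}{16} + \frac{t^{3}}{3} - \frac{5 t^{2}}{4} - 2 t] = \frac{5 t^{3}}{4} + t^{2} - \frac{5 t}{2} - 2, which equals f(t).

F(t) = \frac{5 t^{4}}{16} + \frac{t^{3}}{3} - \frac{5 t^{2}}{4} - 2 t + C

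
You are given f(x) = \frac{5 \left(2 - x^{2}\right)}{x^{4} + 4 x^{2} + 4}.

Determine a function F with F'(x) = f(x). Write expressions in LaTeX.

f has the shape u'v + uv' for u = \frac{5 x}{2} and v = \frac{1}{\frac{x^{2}}{2} + 1} — it is the derivative of the product u*v.
Check: d/dx[\frac{5 x}{x^{2} + 2}] = \frac{10 - 5 x^{2}}{x^{4} + 4 x^{2} + 4}, which equals f(x).

An antiderivative is F(x) = \frac{5 x}{x^{2} + 2}.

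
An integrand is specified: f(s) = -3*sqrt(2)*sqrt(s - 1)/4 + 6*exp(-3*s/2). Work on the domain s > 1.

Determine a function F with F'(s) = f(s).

An antiderivative is F(s) = (-sqrt(2)*(s - 1)**(3/2)*exp(3*s/2) - 8)*exp(-3*s/2)/2.

Integrate term by term and add the pieces.
Check: d/ds[(-sqrt(2)*(s - 1)**(3/2)*exp(3*s/2) - 8)*exp(-3*s/2)/2] = (-3*sqrt(2)*sqrt(s - 1)*exp(3*s/2) + 24)*exp(-3*s/2)/4, which equals f(s).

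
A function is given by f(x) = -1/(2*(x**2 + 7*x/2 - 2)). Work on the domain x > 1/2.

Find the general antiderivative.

F(x) = -log(x - 1/2)/9 + log(x + 4)/9 + C

Factor the denominator ((x + 4)*(2*x - 1)) and decompose: f = -2/(9*(2*x - 1)) + 1/(9*(x + 4)); each piece integrates to a log, atan, or power term.
Check: d/dx[-log(x - 1/2)/9 + log(x + 4)/9] = -1/(2*x**2 + 7*x - 4), which equals f(x).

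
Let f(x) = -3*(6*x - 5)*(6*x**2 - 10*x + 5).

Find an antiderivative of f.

An antiderivative is F(x) = -3*(-6*x**2 + 10*x - 5)**2/4.

f matches the chain-rule pattern g'(h)*h' with inner function h(x) = -3*x**2 + 5*x - 5/2; substituting u = h(x) collapses the integral.
Check: d/dx[-3*(-6*x**2 + 10*x - 5)**2/4] = -108*x**3 + 270*x**2 - 240*x + 75, which equals f(x).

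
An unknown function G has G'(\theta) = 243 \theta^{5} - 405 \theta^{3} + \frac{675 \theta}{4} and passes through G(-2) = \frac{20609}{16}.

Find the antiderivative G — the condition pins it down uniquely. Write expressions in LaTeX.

The substitution u = \frac{5}{2} - 3 \theta^{2} works: G'(\theta) is exactly (dG/du)*(du/d\theta) for that inner function.
A general antiderivative is - \frac{3 \left(\frac{5}{2} - 3 \theta^{2}\right)^{3}}{2} + C.
The condition gives C = \frac{20609}{16} - (\frac{20577}{16}) = 2.
So G(\theta) = \frac{81 \theta^{6}}{2} - \frac{405 \theta^{4}}{4} + \frac{675 \theta^{2}}{8} - \frac{343}{16}.
Check: d/d\theta[\frac{81 \theta^{6}}{2} - \frac{405 \theta^{4}}{4} + \frac{675 \theta^{2}}{8} - \frac{343}{16}] = 243 \theta^{5} - 405 \theta^{3} + \frac{675 \theta}{4} = G'(\theta).

G(\theta) = \frac{81 \theta^{6}}{2} - \frac{405 \theta^{4}}{4} + \frac{675 \theta^{2}}{8} - \frac{343}{16}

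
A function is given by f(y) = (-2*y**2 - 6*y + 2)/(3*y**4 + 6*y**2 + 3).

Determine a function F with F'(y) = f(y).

An antiderivative is F(y) = (2*y/3 + 1)/(y**2 + 1).

Recognize the product-rule pattern: f = u'v + uv' with u = 1/(y**2 + 1), v = 2*y/3 + 1, so integration by parts undoes it.
Check: d/dy[(2*y/3 + 1)/(y**2 + 1)] = (-2*y**2 - 6*y + 2)/(3*y**4 + 6*y**2 + 3) = f(y).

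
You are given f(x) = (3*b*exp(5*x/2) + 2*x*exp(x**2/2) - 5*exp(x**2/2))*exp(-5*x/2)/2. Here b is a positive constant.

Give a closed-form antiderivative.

An antiderivative is F(x) = 3*b*x/2 + exp(x**2/2 - 5*x/2).

Any candidate F(x) must reproduce f(x) exactly when differentiated.
Check: d/dx[3*b*x/2 + exp(x**2/2 - 5*x/2)] = 3*b/2 + x*exp(-5*x/2)*exp(x**2/2) - 5*exp(-5*x/2)*exp(x**2/2)/2, which equals f(x).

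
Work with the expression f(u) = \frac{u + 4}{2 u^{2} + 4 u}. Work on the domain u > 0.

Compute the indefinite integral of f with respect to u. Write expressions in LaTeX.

F(u) = \log{\left(u \right)} - \frac{\log{\left(u + 2 \right)}}{2} + C

Factor the denominator (2 u \left(u + 2\right)) and decompose: f = - \frac{1}{2 \left(u + 2\right)} + \frac{1}{u}; each piece integrates to a log, atan, or power term.
Check: d/du[\log{\left(u \right)} - \frac{\log{\left(u + 2 \right)}}{2}] = \frac{u + 4}{2 u^{2} + 4 u} = f(u).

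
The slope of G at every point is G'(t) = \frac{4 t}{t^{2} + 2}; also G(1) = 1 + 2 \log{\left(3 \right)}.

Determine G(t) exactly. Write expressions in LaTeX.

G'(t) matches the chain-rule pattern g'(h)*h' with inner function h(t) = t^{2} + 2; substituting u = h(t) collapses the integral.
A general antiderivative is 2 \log{\left(t^{2} + 2 \right)} + C.
The condition gives C = 1 + 2 \log{\left(3 \right)} - (2 \log{\left(3 \right)}) = 1.
So G(t) = 2 \log{\left(t^{2} + 2 \right)} + 1.
Check: d/dt[2 \log{\left(t^{2} + 2 \right)} + 1] = \frac{4 t}{t^{2} + 2} = G'(t).

G(t) = 2 \log{\left(t^{2} + 2 \right)} + 1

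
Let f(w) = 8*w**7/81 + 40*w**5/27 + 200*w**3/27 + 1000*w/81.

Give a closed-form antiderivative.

f matches the chain-rule pattern g'(h)*h' with inner function h(w) = -w**2/3 - 5/3; substituting u = h(w) collapses the integral.
Check: d/dw[(-w**2 - 5)**4/81] = 8*w**7/81 + 40*w**5/27 + 200*w**3/27 + 1000*w/81 = f(w).

An antiderivative is F(w) = (-w**2 - 5)**4/81.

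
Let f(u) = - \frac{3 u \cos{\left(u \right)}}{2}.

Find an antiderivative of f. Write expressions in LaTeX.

An antiderivative is F(u) = \frac{3 \left(- u \sin{\left(u \right)} - \cos{\left(u \right)}\right)}{2}.

Since d/du undoes antidifferentiation here, F'(u) = f(u) is required of F(u).
Check: d/du[\frac{3 \left(- u \sin{\left(u \right)} - \cos{\left(u \right)}\right)}{2}] = - \frac{3 u \cos{\left(u \right)}}{2} = f(u).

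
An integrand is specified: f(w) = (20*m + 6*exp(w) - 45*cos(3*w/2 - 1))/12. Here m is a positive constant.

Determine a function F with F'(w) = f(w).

Whatever form F(w) takes, F'(w) = f(w) is non-negotiable.
Check: d/dw[(10*m*w + 3*exp(w) - 15*sin(3*w/2 - 1))/6] = 5*m/3 + exp(w)/2 - 15*cos(3*w/2 - 1)/4, which equals f(w).

An antiderivative is F(w) = (10*m*w + 3*exp(w) - 15*sin(3*w/2 - 1))/6.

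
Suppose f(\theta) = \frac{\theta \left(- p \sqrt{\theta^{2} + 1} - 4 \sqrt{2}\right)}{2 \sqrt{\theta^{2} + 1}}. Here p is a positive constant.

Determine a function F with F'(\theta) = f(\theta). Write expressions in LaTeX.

Whatever form F(\theta) takes, F'(\theta) = f(\theta) is non-negotiable.
Check: d/d\theta[\frac{- p \theta^{2} - 8 \sqrt{2} \sqrt{\theta^{2} + 1}}{4}] = \frac{- p \theta \sqrt{\theta^{2} + 1} - 4 \sqrt{2} \theta}{2 \sqrt{\theta^{2} + 1}}, which equals f(\theta).

An antiderivative is F(\theta) = \frac{- p \theta^{2} - 8 \sqrt{2} \sqrt{\theta^{2} + 1}}{4}.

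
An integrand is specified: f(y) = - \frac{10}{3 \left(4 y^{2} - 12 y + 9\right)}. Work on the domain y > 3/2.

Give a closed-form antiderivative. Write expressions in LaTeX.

A candidate is checked by its d/dy: the result must match f(y).
Check: d/dy[\frac{5}{6 y - 9}] = - \frac{10}{12 y^{2} - 36 y + 27}, which equals f(y).

An antiderivative is F(y) = \frac{5}{6 y - 9}.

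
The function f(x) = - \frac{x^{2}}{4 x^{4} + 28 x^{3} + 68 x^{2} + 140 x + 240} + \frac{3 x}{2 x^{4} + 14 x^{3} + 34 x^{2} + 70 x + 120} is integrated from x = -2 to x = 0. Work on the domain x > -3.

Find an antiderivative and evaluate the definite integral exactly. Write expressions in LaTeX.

Antiderivative: F(x) = - \frac{27 \log{\left(x + 3 \right)}}{56} + \frac{10 \log{\left(x + 4 \right)}}{21} + \frac{\log{\left(x^{2} + 5 \right)}}{336} + \frac{\sqrt{5} \operatorname{atan}{\left(\frac{\sqrt{5} x}{5} \right)}}{24}; value = - \frac{27 \log{\left(3 \right)}}{56} - \frac{10 \log{\left(2 \right)}}{21} - \frac{\log{\left(9 \right)}}{336} + \frac{\log{\left(5 \right)}}{336} + \frac{\sqrt{5} \operatorname{atan}{\left(\frac{2 \sqrt{5}}{5} \right)}}{24} + \frac{10 \log{\left(4 \right)}}{21}

Factor the denominator (4 \left(x + 3\right) \left(x + 4\right) \left(x^{2} + 5\right)) and decompose: f = \frac{x + 35}{168 \left(x^{2} + 5\right)} + \frac{10}{21 \left(x + 4\right)} - \frac{27}{56 \left(x + 3\right)}; each piece integrates to a log, atan, or power term.
F(x) = - \frac{27 \log{\left(x + 3 \right)}}{56} + \frac{10 \log{\left(x + 4 \right)}}{21} + \frac{\log{\left(x^{2} + 5 \right)}}{336} + \frac{\sqrt{5} \operatorname{atan}{\left(\frac{\sqrt{5} x}{5} \right)}}{24} is an antiderivative of f.
Check: d/dx[- \frac{27 \log{\left(x + 3 \right)}}{56} + \frac{10 \log{\left(x + 4 \right)}}{21} + \frac{\log{\left(x^{2} + 5 \right)}}{336} + \frac{\sqrt{5} \operatorname{atan}{\left(\frac{\sqrt{5} x}{5} \right)}}{24}] = \frac{- x^{2} + 6 x}{4 x^{4} + 28 x^{3} + 68 x^{2} + 140 x + 240}, which equals f(x).
F(0) = - \frac{27 \log{\left(3 \right)}}{56} + \frac{\log{\left(5 \right)}}{336} + \frac{10 \log{\left(4 \right)}}{21}; F(-2) = - \frac{\sqrt{5} \operatorname{atan}{\left(\frac{2 \sqrt{5}}{5} \right)}}{24} + \frac{\log{\left(9 \right)}}{336} + \frac{10 \log{\left(2 \right)}}{21}.
Integral = F(0) - F(-2) = - \frac{27 \log{\left(3 \right)}}{56} - \frac{10 \log{\left(2 \right)}}{21} - \frac{\log{\left(9 \right)}}{336} + \frac{\log{\left(5 \right)}}{336} + \frac{\sqrt{5} \operatorname{atan}{\left(\frac{2 \sqrt{5}}{5} \right)}}{24} + \frac{10 \log{\left(4 \right)}}{21}.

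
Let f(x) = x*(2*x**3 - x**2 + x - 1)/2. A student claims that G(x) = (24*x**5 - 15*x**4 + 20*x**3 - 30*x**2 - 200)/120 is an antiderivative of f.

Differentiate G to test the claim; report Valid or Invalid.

Valid: G'(x) = f(x).

d/dx[G] = x**4 - x**3/2 + x**2/2 - x/2
This equals f(x) exactly, so the claim holds.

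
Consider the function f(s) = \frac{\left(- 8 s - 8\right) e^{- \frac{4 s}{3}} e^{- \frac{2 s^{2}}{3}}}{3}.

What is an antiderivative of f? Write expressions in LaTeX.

f matches the chain-rule pattern g'(h)*h' with inner function h(s) = - \frac{2 s^{2}}{3} - \frac{4 s}{3}; substituting u = h(s) collapses the integral.
Check: d/ds[2 e^{- \frac{2 s^{2}}{3} - \frac{4 s}{3}}] = \frac{\left(- 8 s - 8\right) e^{- \frac{4 s}{3}} e^{- \frac{2 s^{2}}{3}}}{3} = f(s).

An antiderivative is F(s) = 2 e^{- \frac{2 s^{2}}{3} - \frac{4 s}{3}}.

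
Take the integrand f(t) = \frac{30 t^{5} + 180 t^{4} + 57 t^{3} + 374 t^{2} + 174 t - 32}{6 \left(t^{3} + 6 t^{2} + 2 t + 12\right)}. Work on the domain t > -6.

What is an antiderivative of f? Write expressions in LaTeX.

An antiderivative is F(t) = \frac{5 t^{3}}{3} - \frac{t}{2} + \frac{\log{\left(t + 6 \right)}}{3} + \frac{5 \log{\left(\frac{3 t^{2}}{2} + 3 \right)}}{2}.

Whatever form F(t) takes, F'(t) = f(t) is non-negotiable.
Check: d/dt[\frac{5 t^{3}}{3} - \frac{t}{2} + \frac{\log{\left(t + 6 \right)}}{3} + \frac{5 \log{\left(\frac{3 t^{2}}{2} + 3 \right)}}{2}] = \frac{30 t^{5} + 180 t^{4} + 57 t^{3} + 374 t^{2} + 174 t - 32}{6 t^{3} + 36 t^{2} + 12 t + 72}, which equals f(t).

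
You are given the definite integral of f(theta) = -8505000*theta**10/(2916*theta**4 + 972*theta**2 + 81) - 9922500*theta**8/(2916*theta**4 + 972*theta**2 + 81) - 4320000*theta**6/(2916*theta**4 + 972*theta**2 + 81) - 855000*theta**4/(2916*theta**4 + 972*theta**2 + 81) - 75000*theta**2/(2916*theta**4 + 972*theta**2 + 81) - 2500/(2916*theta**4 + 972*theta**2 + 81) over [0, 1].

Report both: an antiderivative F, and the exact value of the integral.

Antiderivative: F(theta) = -2500*theta**9/(6*theta**2 + 1) - 10000*theta**7/(18*theta**2 + 3) - 5000*theta**5/(18*theta**2 + 3) - 10000*theta**3/(162*theta**2 + 27) - 2500*theta/(486*theta**2 + 81); value = -640000/567

The integrand splits into summands that can be handled one at a time.
F(theta) = -2500*theta**9/(6*theta**2 + 1) - 10000*theta**7/(18*theta**2 + 3) - 5000*theta**5/(18*theta**2 + 3) - 10000*theta**3/(162*theta**2 + 27) - 2500*theta/(486*theta**2 + 81) is an antiderivative of f.
Check: d/dtheta[-2500*theta**9/(6*theta**2 + 1) - 10000*theta**7/(18*theta**2 + 3) - 5000*theta**5/(18*theta**2 + 3) - 10000*theta**3/(162*theta**2 + 27) - 2500*theta/(486*theta**2 + 81)] = (-8505000*theta**10 - 9922500*theta**8 - 4320000*theta**6 - 855000*theta**4 - 75000*theta**2 - 2500)/(2916*theta**4 + 972*theta**2 + 81), which equals f(theta).
F(1) = -640000/567; F(0) = 0.
Integral = F(1) - F(0) = -640000/567.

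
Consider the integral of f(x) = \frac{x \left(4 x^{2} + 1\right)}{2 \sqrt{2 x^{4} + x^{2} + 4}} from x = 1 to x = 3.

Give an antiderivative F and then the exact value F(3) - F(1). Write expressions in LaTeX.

Antiderivative: F(x) = \frac{\sqrt{2 x^{4} + x^{2} + 4}}{2}; value = 2 \sqrt{7}

f matches the chain-rule pattern g'(h)*h' with inner function h(x) = 2 x^{4} + x^{2} + 4; substituting u = h(x) collapses the integral.
F(x) = \frac{\sqrt{2 x^{4} + x^{2} + 4}}{2} is an antiderivative of f.
Check: d/dx[\frac{\sqrt{2 x^{4} + x^{2} + 4}}{2}] = \frac{4 x^{3} + x}{2 \sqrt{2 x^{4} + x^{2} + 4}}, which equals f(x).
F(3) = \frac{5 \sqrt{7}}{2}; F(1) = \frac{\sqrt{7}}{2}.
Integral = F(3) - F(1) = 2 \sqrt{7}.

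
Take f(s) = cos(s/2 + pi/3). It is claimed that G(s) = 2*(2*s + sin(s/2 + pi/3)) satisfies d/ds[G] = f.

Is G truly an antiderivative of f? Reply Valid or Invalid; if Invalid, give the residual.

Invalid: d/ds[G] - f = 4, which is not 0.

d/ds[G] = cos(s/2 + pi/3) + 4
d/ds[G] - f(s) = 4 != 0.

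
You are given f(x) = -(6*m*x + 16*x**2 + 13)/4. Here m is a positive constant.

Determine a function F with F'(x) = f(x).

An antiderivative is F(x) = -3*m*x**2/4 - 4*x**3/3 - 13*x/4.

A first test for any F(x): its x-derivative must equal f(x) identically.
Check: d/dx[-3*m*x**2/4 - 4*x**3/3 - 13*x/4] = -3*m*x/2 - 4*x**2 - 13/4, which equals f(x).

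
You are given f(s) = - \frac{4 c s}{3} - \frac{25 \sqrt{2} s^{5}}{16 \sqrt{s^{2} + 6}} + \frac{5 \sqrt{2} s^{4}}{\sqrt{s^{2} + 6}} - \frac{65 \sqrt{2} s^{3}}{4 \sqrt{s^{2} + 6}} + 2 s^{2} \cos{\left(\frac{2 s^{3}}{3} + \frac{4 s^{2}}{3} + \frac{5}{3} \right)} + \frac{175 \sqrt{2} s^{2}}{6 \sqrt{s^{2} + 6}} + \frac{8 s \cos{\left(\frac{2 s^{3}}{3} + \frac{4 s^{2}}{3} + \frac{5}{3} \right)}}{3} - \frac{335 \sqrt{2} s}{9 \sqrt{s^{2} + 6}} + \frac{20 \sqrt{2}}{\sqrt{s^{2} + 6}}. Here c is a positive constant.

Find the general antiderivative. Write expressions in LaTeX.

F(s) = - \frac{2 c s^{2}}{3} - \frac{5 s^{4} \sqrt{\frac{s^{2}}{2} + 3}}{8} + \frac{5 s^{3} \sqrt{\frac{s^{2}}{2} + 3}}{2} - \frac{35 s^{2} \sqrt{\frac{s^{2}}{2} + 3}}{6} + \frac{20 s \sqrt{\frac{s^{2}}{2} + 3}}{3} - \frac{40 \sqrt{\frac{s^{2}}{2} + 3}}{9} + \sin{\left(\frac{2 s^{3}}{3} + \frac{4 s^{2}}{3} + \frac{5}{3} \right)} + C

Integrate term by term and add the pieces.
Check: d/ds[- \frac{2 c s^{2}}{3} - \frac{5 s^{4} \sqrt{\frac{s^{2}}{2} + 3}}{8} + \frac{5 s^{3} \sqrt{\frac{s^{2}}{2} + 3}}{2} - \frac{35 s^{2} \sqrt{\frac{s^{2}}{2} + 3}}{6} + \frac{20 s \sqrt{\frac{s^{2}}{2} + 3}}{3} - \frac{40 \sqrt{\frac{s^{2}}{2} + 3}}{9} + \sin{\left(\frac{2 s^{3}}{3} + \frac{4 s^{2}}{3} + \frac{5}{3} \right)}] = \frac{\sqrt{2} \left(- 96 \sqrt{2} c s \sqrt{s^{2} + 6} - 225 s^{5} + 720 s^{4} - 2340 s^{3} + 144 \sqrt{2} s^{2} \sqrt{s^{2} + 6} \cos{\left(\frac{2 s^{3}}{3} + \frac{4 s^{2}}{3} + \frac{5}{3} \right)} + 4200 s^{2} + 192 \sqrt{2} s \sqrt{s^{2} + 6} \cos{\left(\frac{2 s^{3}}{3} + \frac{4 s^{2}}{3} + \frac{5}{3} \right)} - 5360 s + 2880\right)}{144 \sqrt{s^{2} + 6}}, which equals f(s).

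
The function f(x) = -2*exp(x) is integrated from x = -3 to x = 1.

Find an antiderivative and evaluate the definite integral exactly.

Antiderivative: F(x) = -2*exp(x); value = -2*exp(1) + 2*exp(-3)

A candidate is checked by its d/dx: the result must match f(x).
F(x) = -2*exp(x) is an antiderivative of f.
Check: d/dx[-2*exp(x)] = -2*exp(x) = f(x).
F(1) = -2*exp(1); F(-3) = -2*exp(-3).
Integral = F(1) - F(-3) = -2*exp(1) + 2*exp(-3).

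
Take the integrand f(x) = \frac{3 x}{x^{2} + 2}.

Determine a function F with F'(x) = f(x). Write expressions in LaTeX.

f matches the chain-rule pattern g'(h)*h' with inner function h(x) = \frac{3 x^{2}}{2} + 3; substituting u = h(x) collapses the integral.
Check: d/dx[\frac{3 \log{\left(\frac{3 x^{2}}{2} + 3 \right)}}{2}] = \frac{3 x}{x^{2} + 2} = f(x).

An antiderivative is F(x) = \frac{3 \log{\left(\frac{3 x^{2}}{2} + 3 \right)}}{2}.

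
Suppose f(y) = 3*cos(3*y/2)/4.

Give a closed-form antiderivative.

Check any antiderivative F(y) by computing F'(y) and comparing it with f(y).
Check: d/dy[sin(3*y/2)/2] = 3*cos(3*y/2)/4 = f(y).

An antiderivative is F(y) = sin(3*y/2)/2.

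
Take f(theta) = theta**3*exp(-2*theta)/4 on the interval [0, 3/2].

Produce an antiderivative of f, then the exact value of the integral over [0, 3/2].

Antiderivative: F(theta) = -theta**3*exp(-2*theta)/8 - 3*theta**2*exp(-2*theta)/16 - 3*theta*exp(-2*theta)/16 - 3*exp(-2*theta)/32; value = 3/32 - 39*exp(-3)/32

f has the shape u'v + uv' for u = -theta**3/8 - 3*theta**2/16 - 3*theta/16 - 3/32 and v = exp(-2*theta) — it is the derivative of the product u*v.
F(theta) = -theta**3*exp(-2*theta)/8 - 3*theta**2*exp(-2*theta)/16 - 3*theta*exp(-2*theta)/16 - 3*exp(-2*theta)/32 is an antiderivative of f.
Check: d/dtheta[-theta**3*exp(-2*theta)/8 - 3*theta**2*exp(-2*theta)/16 - 3*theta*exp(-2*theta)/16 - 3*exp(-2*theta)/32] = theta**3*exp(-2*theta)/4 = f(theta).
F(3/2) = -39*exp(-3)/32; F(0) = -3/32.
Integral = F(3/2) - F(0) = 3/32 - 39*exp(-3)/32.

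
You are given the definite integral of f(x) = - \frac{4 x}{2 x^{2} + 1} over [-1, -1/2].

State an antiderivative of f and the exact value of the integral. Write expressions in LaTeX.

The substitution u = x^{2} + \frac{1}{2} works: f is exactly (dF/du)*(du/dx) for that inner function.
F(x) = - \log{\left(x^{2} + \frac{1}{2} \right)} is an antiderivative of f.
Check: d/dx[- \log{\left(x^{2} + \frac{1}{2} \right)}] = - \frac{4 x}{2 x^{2} + 1} = f(x).
F(-1/2) = - \log{\left(\frac{3}{4} \right)}; F(-1) = - \log{\left(\frac{3}{2} \right)}.
Integral = F(-1/2) - F(-1) = - \log{\left(\frac{3}{4} \right)} + \log{\left(\frac{3}{2} \right)}.

Antiderivative: F(x) = - \log{\left(x^{2} + \frac{1}{2} \right)}; value = - \log{\left(\frac{3}{4} \right)} + \log{\left(\frac{3}{2} \right)}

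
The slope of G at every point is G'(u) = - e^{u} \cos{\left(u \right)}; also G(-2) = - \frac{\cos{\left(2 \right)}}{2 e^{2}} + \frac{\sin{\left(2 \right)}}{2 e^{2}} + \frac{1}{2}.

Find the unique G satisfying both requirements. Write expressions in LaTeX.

G(u) = - \frac{e^{u} \sin{\left(u \right)}}{2} - \frac{e^{u} \cos{\left(u \right)}}{2} + \frac{1}{2}

The proposed G(u) is checked by its d/du: the result must match the given G'(u).
A general antiderivative is - \frac{e^{u} \sin{\left(u \right)}}{2} - \frac{e^{u} \cos{\left(u \right)}}{2} + C.
The condition gives C = - \frac{\cos{\left(2 \right)}}{2 e^{2}} + \frac{\sin{\left(2 \right)}}{2 e^{2}} + \frac{1}{2} - (- \frac{\cos{\left(2 \right)}}{2 e^{2}} + \frac{\sin{\left(2 \right)}}{2 e^{2}}) = \frac{1}{2}.
So G(u) = - \frac{e^{u} \sin{\left(u \right)}}{2} - \frac{e^{u} \cos{\left(u \right)}}{2} + \frac{1}{2}.
Check: d/du[- \frac{e^{u} \sin{\left(u \right)}}{2} - \frac{e^{u} \cos{\left(u \right)}}{2} + \frac{1}{2}] = - e^{u} \cos{\left(u \right)} = G'(u).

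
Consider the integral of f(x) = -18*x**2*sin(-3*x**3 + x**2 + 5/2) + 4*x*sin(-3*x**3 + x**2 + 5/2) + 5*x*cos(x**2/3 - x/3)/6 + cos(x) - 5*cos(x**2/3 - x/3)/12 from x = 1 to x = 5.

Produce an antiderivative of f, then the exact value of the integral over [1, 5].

Antiderivative: F(x) = sin(x) + 5*sin(x**2/3 - x/3)/4 - 2*cos(-3*x**3 + x**2 + 5/2); value = sin(5) - sin(1) + 5*sin(20/3)/4 - 2*cos(695/2) + 2*cos(1/2)

Integrate term by term and add the pieces.
F(x) = sin(x) + 5*sin(x**2/3 - x/3)/4 - 2*cos(-3*x**3 + x**2 + 5/2) is an antiderivative of f.
Check: d/dx[sin(x) + 5*sin(x**2/3 - x/3)/4 - 2*cos(-3*x**3 + x**2 + 5/2)] = -18*x**2*sin(-3*x**3 + x**2 + 5/2) + 4*x*sin(-3*x**3 + x**2 + 5/2) + 5*x*cos(x**2/3 - x/3)/6 + cos(x) - 5*cos(x**2/3 - x/3)/12 = f(x).
F(5) = sin(5) + 5*sin(20/3)/4 - 2*cos(695/2); F(1) = -2*cos(1/2) + sin(1).
Integral = F(5) - F(1) = sin(5) - sin(1) + 5*sin(20/3)/4 - 2*cos(695/2) + 2*cos(1/2).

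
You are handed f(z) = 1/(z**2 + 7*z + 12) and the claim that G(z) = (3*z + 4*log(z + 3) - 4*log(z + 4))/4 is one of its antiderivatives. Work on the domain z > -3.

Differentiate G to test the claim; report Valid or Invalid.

d/dz[G] = (3*z**2 + 21*z + 40)/(4*z**2 + 28*z + 48)
d/dz[G] - f(z) = 3/4 != 0.

Invalid: d/dz[G] - f = 3/4, which is not 0.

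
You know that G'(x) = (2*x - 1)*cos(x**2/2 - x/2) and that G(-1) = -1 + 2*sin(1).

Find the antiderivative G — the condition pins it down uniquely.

The substitution u = x**2/2 - x/2 works: G'(x) is exactly (dG/du)*(du/dx) for that inner function.
A general antiderivative is 2*sin(x**2/2 - x/2) + C.
The condition gives C = -1 + 2*sin(1) - (2*sin(1)) = -1.
So G(x) = 2*sin(x**2/2 - x/2) - 1.
Check: d/dx[2*sin(x**2/2 - x/2) - 1] = 2*x*cos(x**2/2 - x/2) - cos(x**2/2 - x/2), which equals G'(x).

G(x) = 2*sin(x**2/2 - x/2) - 1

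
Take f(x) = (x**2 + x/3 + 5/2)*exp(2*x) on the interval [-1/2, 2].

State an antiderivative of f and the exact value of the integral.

f has the shape u'v + uv' for u = x**2/2 - x/3 + 17/12 and v = exp(2*x) — it is the derivative of the product u*v.
F(x) = x**2*exp(2*x)/2 - x*exp(2*x)/3 + 17*exp(2*x)/12 is an antiderivative of f.
Check: d/dx[x**2*exp(2*x)/2 - x*exp(2*x)/3 + 17*exp(2*x)/12] = x**2*exp(2*x) + x*exp(2*x)/3 + 5*exp(2*x)/2, which equals f(x).
F(2) = 11*exp(4)/4; F(-1/2) = 41*exp(-1)/24.
Integral = F(2) - F(-1/2) = -41*exp(-1)/24 + 11*exp(4)/4.

Antiderivative: F(x) = x**2*exp(2*x)/2 - x*exp(2*x)/3 + 17*exp(2*x)/12; value = -41*exp(-1)/24 + 11*exp(4)/4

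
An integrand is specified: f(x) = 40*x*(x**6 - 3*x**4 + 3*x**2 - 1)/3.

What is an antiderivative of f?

The substitution u = 1 - x**2 works: f is exactly (dF/du)*(du/dx) for that inner function.
Check: d/dx[5*x**8/3 - 20*x**6/3 + 10*x**4 - 20*x**2/3] = 40*x**7/3 - 40*x**5 + 40*x**3 - 40*x/3, which equals f(x).

An antiderivative is F(x) = 5*x**8/3 - 20*x**6/3 + 10*x**4 - 20*x**2/3.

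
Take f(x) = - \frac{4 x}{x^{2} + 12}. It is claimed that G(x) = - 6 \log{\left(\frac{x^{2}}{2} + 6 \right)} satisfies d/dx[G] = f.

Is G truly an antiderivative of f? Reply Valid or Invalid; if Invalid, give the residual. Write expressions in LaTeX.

Invalid: d/dx[G] - f = - \frac{8 x}{x^{2} + 12}, which is not 0.

d/dx[G] = - \frac{12 x}{x^{2} + 12}
d/dx[G] - f(x) = - \frac{8 x}{x^{2} + 12} != 0.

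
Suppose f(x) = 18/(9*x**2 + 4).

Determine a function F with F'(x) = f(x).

An antiderivative is F(x) = 3*atan(3*x/2).

Differentiate the proposed F(x) back; it has to land on f(x) exactly.
Check: d/dx[3*atan(3*x/2)] = 18/(9*x**2 + 4) = f(x).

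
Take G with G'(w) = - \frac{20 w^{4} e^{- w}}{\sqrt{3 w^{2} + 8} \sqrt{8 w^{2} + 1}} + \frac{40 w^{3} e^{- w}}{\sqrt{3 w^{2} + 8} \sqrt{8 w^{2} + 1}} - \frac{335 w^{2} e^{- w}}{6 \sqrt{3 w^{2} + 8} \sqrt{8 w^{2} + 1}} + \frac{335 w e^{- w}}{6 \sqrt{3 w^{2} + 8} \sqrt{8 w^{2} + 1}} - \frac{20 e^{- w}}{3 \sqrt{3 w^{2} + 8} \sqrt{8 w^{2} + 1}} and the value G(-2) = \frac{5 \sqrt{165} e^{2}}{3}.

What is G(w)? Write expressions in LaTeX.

G(w) = \frac{5 \sqrt{3 w^{2} + 8} \sqrt{8 w^{2} + 1} e^{- w}}{6}

The integrand splits into summands that can be handled one at a time.
A general antiderivative is \frac{5 \sqrt{\frac{3 w^{2}}{2} + 4} \sqrt{4 w^{2} + \frac{1}{2}} e^{- w}}{3} + C.
The condition gives C = \frac{5 \sqrt{165} e^{2}}{3} - (\frac{5 \sqrt{165} e^{2}}{3}) = 0.
So G(w) = \frac{5 \sqrt{3 w^{2} + 8} \sqrt{8 w^{2} + 1} e^{- w}}{6}.
Check: d/dw[\frac{5 \sqrt{3 w^{2} + 8} \sqrt{8 w^{2} + 1} e^{- w}}{6}] = \frac{\left(- 120 w^{4} + 240 w^{3} - 335 w^{2} + 335 w - 40\right) e^{- w}}{6 \sqrt{3 w^{2} + 8} \sqrt{8 w^{2} + 1}}, which equals G'(w).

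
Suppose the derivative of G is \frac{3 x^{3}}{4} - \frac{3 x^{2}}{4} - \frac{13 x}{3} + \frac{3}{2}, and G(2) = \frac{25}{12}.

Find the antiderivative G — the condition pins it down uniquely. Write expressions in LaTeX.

The substitution u = - \frac{x^{2}}{2} + \frac{x}{3} + 3 works: G'(x) is exactly (dG/du)*(du/dx) for that inner function.
A general antiderivative is \frac{3 \left(- \frac{x^{2}}{2} + \frac{x}{3} + 3\right)^{2}}{4} + C.
The condition gives C = \frac{25}{12} - (\frac{25}{12}) = 0.
So G(x) = \frac{3 x^{4}}{16} - \frac{x^{3}}{4} - \frac{13 x^{2}}{6} + \frac{3 x}{2} + \frac{27}{4}.
Check: d/dx[\frac{3 x^{4}}{16} - \frac{x^{3}}{4} - \frac{13 x^{2}}{6} + \frac{3 x}{2} + \frac{27}{4}] = \frac{3 x^{3}}{4} - \frac{3 x^{2}}{4} - \frac{13 x}{3} + \frac{3}{2} = G'(x).

G(x) = \frac{3 x^{4}}{16} - \frac{x^{3}}{4} - \frac{13 x^{2}}{6} + \frac{3 x}{2} + \frac{27}{4}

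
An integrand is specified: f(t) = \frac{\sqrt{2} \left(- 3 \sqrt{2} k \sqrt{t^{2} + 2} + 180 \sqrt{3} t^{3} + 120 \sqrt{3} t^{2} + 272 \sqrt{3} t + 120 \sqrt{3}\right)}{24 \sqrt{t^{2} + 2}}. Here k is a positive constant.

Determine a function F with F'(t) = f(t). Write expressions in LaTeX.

An antiderivative is F(t) = \frac{- 3 k t - 2 \sqrt{6} \sqrt{t^{2} + 2} \left(- 15 t^{2} - 15 t - 8\right)}{12}.

An antiderivative F(t) passes only if d/dt[F] lands on f(t) exactly.
Check: d/dt[\frac{- 3 k t - 2 \sqrt{6} \sqrt{t^{2} + 2} \left(- 15 t^{2} - 15 t - 8\right)}{12}] = \frac{- 3 k \sqrt{t^{2} + 2} + 90 \sqrt{6} t^{3} + 60 \sqrt{6} t^{2} + 136 \sqrt{6} t + 60 \sqrt{6}}{12 \sqrt{t^{2} + 2}}, which equals f(t).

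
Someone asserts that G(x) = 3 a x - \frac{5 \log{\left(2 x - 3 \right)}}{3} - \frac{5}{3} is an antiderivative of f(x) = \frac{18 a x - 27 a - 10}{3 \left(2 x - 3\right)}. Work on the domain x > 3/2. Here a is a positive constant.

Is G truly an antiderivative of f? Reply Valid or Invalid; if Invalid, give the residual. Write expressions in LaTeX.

Valid. The derivative of G reproduces f.

d/dx[G] = \frac{18 a x - 27 a - 10}{6 x - 9}
This equals f(x) exactly, so the claim holds.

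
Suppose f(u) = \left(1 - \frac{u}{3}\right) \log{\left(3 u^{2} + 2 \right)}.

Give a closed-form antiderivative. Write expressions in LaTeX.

An antiderivative is F(u) = - \frac{3 u^{2} \log{\left(3 u^{2} + 2 \right)} - 3 u^{2} - 18 u \log{\left(3 u^{2} + 2 \right)} + 36 u + 2 \log{\left(u^{2} + \frac{2}{3} \right)} - 12 \sqrt{6} \operatorname{atan}{\left(\frac{\sqrt{6} u}{2} \right)}}{18}.

Differentiate the proposed F(u) back; it has to land on f(u) exactly.
Check: d/du[- \frac{3 u^{2} \log{\left(3 u^{2} + 2 \right)} - 3 u^{2} - 18 u \log{\left(3 u^{2} + 2 \right)} + 36 u + 2 \log{\left(u^{2} + \frac{2}{3} \right)} - 12 \sqrt{6} \operatorname{atan}{\left(\frac{\sqrt{6} u}{2} \right)}}{18}] = - \frac{u \log{\left(3 u^{2} + 2 \right)}}{3} + \log{\left(3 u^{2} + 2 \right)}, which equals f(u).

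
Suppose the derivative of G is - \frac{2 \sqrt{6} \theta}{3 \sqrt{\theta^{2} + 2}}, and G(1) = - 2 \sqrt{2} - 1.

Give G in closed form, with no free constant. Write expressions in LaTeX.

G(\theta) = \frac{- 2 \sqrt{6} \sqrt{\theta^{2} + 2} - 3}{3}

G'(\theta) matches the chain-rule pattern g'(h)*h' with inner function h(\theta) = \frac{3 \theta^{2}}{2} + 3; substituting u = h(\theta) collapses the integral.
A general antiderivative is - \frac{4 \sqrt{\frac{3 \theta^{2}}{2} + 3}}{3} + C.
The condition gives C = - 2 \sqrt{2} - 1 - (- 2 \sqrt{2}) = -1.
So G(\theta) = \frac{- 2 \sqrt{6} \sqrt{\theta^{2} + 2} - 3}{3}.
Check: d/d\theta[\frac{- 2 \sqrt{6} \sqrt{\theta^{2} + 2} - 3}{3}] = - \frac{2 \sqrt{6} \theta}{3 \sqrt{\theta^{2} + 2}} = G'(\theta).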